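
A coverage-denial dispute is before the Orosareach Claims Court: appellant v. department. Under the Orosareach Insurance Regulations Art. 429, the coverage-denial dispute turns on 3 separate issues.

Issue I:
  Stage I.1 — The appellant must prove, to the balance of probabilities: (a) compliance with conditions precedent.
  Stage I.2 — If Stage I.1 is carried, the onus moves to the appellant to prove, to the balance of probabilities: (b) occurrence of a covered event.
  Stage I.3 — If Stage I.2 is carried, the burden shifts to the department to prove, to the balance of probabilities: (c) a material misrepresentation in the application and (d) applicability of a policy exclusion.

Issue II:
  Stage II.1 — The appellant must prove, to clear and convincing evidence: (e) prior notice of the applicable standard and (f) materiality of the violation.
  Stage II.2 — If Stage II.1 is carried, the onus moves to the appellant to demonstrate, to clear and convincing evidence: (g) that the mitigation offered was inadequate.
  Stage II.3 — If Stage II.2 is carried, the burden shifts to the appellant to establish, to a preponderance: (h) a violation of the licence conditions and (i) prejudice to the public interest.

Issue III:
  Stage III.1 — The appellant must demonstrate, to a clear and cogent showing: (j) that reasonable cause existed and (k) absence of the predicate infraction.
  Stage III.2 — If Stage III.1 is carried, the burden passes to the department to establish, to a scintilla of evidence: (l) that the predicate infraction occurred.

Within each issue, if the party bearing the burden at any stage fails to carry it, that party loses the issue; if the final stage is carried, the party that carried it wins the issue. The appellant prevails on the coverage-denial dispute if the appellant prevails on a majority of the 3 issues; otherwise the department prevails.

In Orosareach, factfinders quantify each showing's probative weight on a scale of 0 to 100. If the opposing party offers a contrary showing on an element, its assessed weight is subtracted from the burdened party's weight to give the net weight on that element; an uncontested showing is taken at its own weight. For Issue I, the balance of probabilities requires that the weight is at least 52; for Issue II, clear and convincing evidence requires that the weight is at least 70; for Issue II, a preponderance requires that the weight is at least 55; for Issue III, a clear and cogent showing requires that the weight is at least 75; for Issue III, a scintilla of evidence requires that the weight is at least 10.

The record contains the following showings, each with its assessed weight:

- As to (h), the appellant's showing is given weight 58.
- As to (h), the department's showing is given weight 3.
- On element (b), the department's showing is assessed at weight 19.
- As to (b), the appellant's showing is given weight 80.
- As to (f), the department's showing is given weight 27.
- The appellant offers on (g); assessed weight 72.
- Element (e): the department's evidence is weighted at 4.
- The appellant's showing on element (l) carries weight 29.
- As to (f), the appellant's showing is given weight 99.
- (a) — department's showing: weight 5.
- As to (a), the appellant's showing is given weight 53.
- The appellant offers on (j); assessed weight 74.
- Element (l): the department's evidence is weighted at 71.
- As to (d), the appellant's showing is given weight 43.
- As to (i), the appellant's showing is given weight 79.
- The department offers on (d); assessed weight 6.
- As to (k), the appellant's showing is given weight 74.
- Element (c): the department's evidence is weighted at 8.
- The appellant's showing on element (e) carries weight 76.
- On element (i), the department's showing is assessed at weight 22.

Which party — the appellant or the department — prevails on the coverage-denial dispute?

— Issue I —
Stage I.1 — burden on appellant; standard: the balance of probabilities (weight is at least 52).
    (a): 53 − 5 = 48 < 52 [not met]
  Stage I.1 not carried; the appellant fails its burden.
So the department prevails on this issue.
— Issue II —
Stage II.1 (appellant, clear and convincing evidence, weight is at least 70): (e) net 76−4=72 ≥ 70 — meets; (f) net 99−27=72 ≥ 70 — meets.
  Stage II.1 is satisfied; the appellant continues to bear the burden.
Stage II.2 (appellant, clear and convincing evidence, weight is at least 70): (g) 72 ≥ 70 — meets.
  All elements met. The appellant retains the burden for Stage II.3.
Stage II.3 (appellant, a preponderance, weight is at least 55): (h) net 58−3=55 ≥ 55 — meets; (i) net 79−22=57 ≥ 55 — meets.
  All elements met at the final stage.
All stages carried — the appellant prevails on this issue.
— Issue III —
Stage III.1 (appellant, a clear and cogent showing, weight is at least 75): (j) 74 < 75 — fails; (k) 74 < 75 — fails.
  Not every element is met, so the appellant fails to carry Stage III.1.
The department prevails on this issue.
Per-issue: Issue I → department; Issue II → appellant; Issue III → department. The appellant must prevail on a majority of issues; overall, the department prevails.

department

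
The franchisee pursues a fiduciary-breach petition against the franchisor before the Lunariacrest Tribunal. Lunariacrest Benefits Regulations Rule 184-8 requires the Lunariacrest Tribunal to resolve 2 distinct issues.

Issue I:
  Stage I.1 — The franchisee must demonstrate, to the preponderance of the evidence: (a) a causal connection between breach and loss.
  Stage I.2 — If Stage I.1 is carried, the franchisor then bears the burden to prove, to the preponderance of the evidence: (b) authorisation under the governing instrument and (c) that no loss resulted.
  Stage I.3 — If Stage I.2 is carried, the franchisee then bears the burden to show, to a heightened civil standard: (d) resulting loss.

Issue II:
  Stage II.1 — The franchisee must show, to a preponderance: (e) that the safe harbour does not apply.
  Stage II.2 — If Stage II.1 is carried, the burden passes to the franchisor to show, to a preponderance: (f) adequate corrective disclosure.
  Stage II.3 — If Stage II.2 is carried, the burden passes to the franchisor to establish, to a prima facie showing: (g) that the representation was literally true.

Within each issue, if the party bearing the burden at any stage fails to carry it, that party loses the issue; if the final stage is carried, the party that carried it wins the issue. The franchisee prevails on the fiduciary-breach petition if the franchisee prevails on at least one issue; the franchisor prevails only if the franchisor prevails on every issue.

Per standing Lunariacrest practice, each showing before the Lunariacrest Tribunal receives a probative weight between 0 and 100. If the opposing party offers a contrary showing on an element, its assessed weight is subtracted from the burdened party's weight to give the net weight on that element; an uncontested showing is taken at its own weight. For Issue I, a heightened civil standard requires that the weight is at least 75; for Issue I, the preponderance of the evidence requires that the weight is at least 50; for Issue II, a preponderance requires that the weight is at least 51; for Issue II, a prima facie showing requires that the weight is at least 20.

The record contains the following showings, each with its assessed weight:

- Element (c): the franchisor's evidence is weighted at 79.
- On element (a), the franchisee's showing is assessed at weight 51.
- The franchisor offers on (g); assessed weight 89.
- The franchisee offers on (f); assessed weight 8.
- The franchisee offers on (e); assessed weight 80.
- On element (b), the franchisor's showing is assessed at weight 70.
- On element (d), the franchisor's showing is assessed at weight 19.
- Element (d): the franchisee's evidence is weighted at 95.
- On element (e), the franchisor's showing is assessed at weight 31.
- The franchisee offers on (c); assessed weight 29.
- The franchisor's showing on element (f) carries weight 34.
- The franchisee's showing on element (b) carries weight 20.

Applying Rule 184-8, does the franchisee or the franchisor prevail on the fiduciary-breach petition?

franchisee

— Issue I —
Stage I.1 — burden on franchisee; standard: the preponderance of the evidence (weight is at least 50).
    (a): 51 ≥ 50 [met]
  All elements met. The burden passes to the franchisor.
Stage I.2 — burden on franchisor; standard: the preponderance of the evidence (weight is at least 50).
    (b): 70 − 20 = 50 ≥ 50 [met]
    (c): 79 − 29 = 50 ≥ 50 [met]
  Stage I.2 is satisfied; the onus moves to the franchisee.
Stage I.3 — burden on franchisee; standard: a heightened civil standard (weight is at least 75).
    (d): 95 − 19 = 76 ≥ 75 [met]
  Stage I.3 carried; the final stage is satisfied.
All stages carried — the franchisee prevails on this issue.
— Issue II —
Stage II.1 — burden on franchisee; standard: a preponderance (weight is at least 51).
    (e): 80 − 31 = 49 < 51 [not met]
  The franchisee does not carry Stage II.1.
The franchisor prevails on this issue.
Per-issue: Issue I → franchisee; Issue II → franchisor. The franchisee must prevail on at least one issue; overall, the franchisee prevails.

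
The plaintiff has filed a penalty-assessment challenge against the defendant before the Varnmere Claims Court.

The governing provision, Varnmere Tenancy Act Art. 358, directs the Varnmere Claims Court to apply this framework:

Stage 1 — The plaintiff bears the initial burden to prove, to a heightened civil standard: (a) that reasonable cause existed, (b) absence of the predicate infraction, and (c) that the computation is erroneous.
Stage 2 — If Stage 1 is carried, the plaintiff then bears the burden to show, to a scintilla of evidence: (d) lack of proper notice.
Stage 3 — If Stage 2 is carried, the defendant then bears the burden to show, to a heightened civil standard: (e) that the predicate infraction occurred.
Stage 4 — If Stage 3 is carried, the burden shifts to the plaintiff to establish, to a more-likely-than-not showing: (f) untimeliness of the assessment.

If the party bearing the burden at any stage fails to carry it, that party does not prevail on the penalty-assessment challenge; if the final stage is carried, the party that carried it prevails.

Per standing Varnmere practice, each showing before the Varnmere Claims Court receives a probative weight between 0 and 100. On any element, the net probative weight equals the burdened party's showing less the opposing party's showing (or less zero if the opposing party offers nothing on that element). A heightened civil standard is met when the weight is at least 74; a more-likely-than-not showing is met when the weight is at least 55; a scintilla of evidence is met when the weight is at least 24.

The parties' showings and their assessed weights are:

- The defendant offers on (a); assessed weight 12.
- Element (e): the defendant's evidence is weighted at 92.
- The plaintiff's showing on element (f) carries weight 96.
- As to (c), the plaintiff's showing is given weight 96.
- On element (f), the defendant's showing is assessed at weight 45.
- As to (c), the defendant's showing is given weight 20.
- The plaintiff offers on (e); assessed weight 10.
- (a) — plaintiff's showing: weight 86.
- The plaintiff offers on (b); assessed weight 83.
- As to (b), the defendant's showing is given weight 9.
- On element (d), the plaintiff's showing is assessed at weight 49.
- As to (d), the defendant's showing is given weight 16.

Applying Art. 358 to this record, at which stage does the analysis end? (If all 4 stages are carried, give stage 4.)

At Stage 1 the plaintiff must meet a heightened civil standard (weight is at least 74): on (a) the weight is 86 less the opposing 12 gives net 74, ≥ 74, so (a) meets the standard; on (b) the weight is 83 less the opposing 9 gives net 74, ≥ 74, so (b) meets the standard; on (c) the weight is 96 less the opposing 20 gives net 76, ≥ 74, so (c) meets the standard.
  All elements met. The plaintiff retains the burden for Stage 2.
At Stage 2 the plaintiff must meet a scintilla of evidence (weight is at least 24): on (d) the weight is 49 less the opposing 16 gives net 33, ≥ 24, so (d) meets the standard.
  Stage 2 is satisfied; the onus moves to the defendant.
At Stage 3 the defendant must meet a heightened civil standard (weight is at least 74): on (e) the weight is 92 less the opposing 10 gives net 82, which does reach 74, so (e) meets the standard.
  The defendant carries Stage 3; the plaintiff now bears the burden.
At Stage 4 the plaintiff must meet a more-likely-than-not showing (weight is at least 55): on (f) the weight is 96 less the opposing 45 gives net 51, < 55, so (f) does not meet the standard.
  Stage 4 not carried; the plaintiff fails its burden.
So the defendant prevails.

stage 4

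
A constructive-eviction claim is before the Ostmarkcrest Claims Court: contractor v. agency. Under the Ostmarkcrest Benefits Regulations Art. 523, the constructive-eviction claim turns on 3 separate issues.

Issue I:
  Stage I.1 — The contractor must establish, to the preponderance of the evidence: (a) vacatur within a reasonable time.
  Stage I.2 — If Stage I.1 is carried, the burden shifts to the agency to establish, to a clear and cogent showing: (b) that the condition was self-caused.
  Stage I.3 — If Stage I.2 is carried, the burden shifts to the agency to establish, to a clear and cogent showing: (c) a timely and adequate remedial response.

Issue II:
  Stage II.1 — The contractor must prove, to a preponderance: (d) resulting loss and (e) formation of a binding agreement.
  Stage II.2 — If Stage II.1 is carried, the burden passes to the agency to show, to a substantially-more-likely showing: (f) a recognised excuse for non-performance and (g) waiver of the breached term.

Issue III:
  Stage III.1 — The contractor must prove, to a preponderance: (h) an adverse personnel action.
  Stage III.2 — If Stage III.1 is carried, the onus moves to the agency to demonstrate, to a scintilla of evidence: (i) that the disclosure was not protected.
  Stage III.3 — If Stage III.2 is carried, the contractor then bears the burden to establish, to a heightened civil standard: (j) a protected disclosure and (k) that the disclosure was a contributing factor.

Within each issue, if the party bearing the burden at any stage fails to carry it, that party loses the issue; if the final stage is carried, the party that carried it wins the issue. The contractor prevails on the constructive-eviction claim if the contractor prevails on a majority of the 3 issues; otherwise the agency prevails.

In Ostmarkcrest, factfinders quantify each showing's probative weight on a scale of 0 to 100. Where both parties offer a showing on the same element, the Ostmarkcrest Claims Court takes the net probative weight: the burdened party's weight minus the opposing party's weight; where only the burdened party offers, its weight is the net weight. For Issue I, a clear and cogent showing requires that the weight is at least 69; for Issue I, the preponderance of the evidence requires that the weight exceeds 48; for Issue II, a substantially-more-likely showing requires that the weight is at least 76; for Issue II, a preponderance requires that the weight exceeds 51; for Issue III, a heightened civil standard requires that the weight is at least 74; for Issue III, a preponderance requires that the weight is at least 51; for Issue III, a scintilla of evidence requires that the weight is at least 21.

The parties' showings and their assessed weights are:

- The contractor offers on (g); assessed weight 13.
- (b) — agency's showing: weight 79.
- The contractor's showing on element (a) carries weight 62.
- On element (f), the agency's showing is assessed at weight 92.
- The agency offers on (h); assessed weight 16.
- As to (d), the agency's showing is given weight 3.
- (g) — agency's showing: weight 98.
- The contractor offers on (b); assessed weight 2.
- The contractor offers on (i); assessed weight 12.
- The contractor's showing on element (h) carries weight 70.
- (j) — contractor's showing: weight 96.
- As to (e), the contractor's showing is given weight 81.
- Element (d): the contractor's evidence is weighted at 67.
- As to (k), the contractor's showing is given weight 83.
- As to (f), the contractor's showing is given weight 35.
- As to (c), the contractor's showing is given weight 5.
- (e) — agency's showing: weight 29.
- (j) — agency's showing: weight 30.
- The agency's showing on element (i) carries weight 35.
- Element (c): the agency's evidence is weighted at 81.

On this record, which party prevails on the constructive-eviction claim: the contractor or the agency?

agency

— Issue I —
Stage I.1 (contractor, the preponderance of the evidence, weight exceeds 48): (a) 62 > 48 — meets.
  Stage I.1 is satisfied; the onus moves to the agency.
Stage I.2 (agency, a clear and cogent showing, weight is at least 69): (b) net 79−2=77 ≥ 69 — meets.
  Stage I.2 carried; the burden remains with the agency.
Stage I.3 (agency, a clear and cogent showing, weight is at least 69): (c) net 81−5=76 ≥ 69 — meets.
  The agency carries the last stage.
Every stage carried; the agency prevails on this issue.
— Issue II —
At Stage II.1 the contractor must meet a preponderance (weight exceeds 51): on (d) the weight is 67 less the opposing 3 gives net 64, > 51, so (d) meets the standard; on (e) the weight is 81 less the opposing 29 gives net 52, which does exceed 51, so (e) meets the standard.
  Stage II.1 carried; the burden shifts to the agency.
At Stage II.2 the agency must meet a substantially-more-likely showing (weight is at least 76): on (f) the weight is 92 less the opposing 35 gives net 57, < 76, so (f) does not meet the standard; on (g) the weight is 98 less the opposing 13 gives net 85, which does reach 76, so (g) meets the standard.
  Stage II.2 not carried; the agency fails its burden.
The analysis ends at Stage II.2; the contractor prevails on this issue.
— Issue III —
At Stage III.1 the contractor must meet a preponderance (weight is at least 51): on (h) the weight is 70 less the opposing 16 gives net 54, which does reach 51, so (h) meets the standard.
  The contractor carries Stage III.1; the agency now bears the burden.
At Stage III.2 the agency must meet a scintilla of evidence (weight is at least 21): on (i) the weight is 35 less the opposing 12 gives net 23, which does reach 21, so (i) meets the standard.
  The agency carries Stage III.2; the contractor now bears the burden.
At Stage III.3 the contractor must meet a heightened civil standard (weight is at least 74): on (j) the weight is 96 less the opposing 30 gives net 66, < 74, so (j) does not meet the standard; on (k) the weight is 83, ≥ 74, so (k) meets the standard.
  The contractor does not carry Stage III.3.
The analysis ends at Stage III.3; the agency prevails on this issue.
Per-issue: Issue I → agency; Issue II → contractor; Issue III → agency. The contractor must prevail on a majority of issues; overall, the agency prevails.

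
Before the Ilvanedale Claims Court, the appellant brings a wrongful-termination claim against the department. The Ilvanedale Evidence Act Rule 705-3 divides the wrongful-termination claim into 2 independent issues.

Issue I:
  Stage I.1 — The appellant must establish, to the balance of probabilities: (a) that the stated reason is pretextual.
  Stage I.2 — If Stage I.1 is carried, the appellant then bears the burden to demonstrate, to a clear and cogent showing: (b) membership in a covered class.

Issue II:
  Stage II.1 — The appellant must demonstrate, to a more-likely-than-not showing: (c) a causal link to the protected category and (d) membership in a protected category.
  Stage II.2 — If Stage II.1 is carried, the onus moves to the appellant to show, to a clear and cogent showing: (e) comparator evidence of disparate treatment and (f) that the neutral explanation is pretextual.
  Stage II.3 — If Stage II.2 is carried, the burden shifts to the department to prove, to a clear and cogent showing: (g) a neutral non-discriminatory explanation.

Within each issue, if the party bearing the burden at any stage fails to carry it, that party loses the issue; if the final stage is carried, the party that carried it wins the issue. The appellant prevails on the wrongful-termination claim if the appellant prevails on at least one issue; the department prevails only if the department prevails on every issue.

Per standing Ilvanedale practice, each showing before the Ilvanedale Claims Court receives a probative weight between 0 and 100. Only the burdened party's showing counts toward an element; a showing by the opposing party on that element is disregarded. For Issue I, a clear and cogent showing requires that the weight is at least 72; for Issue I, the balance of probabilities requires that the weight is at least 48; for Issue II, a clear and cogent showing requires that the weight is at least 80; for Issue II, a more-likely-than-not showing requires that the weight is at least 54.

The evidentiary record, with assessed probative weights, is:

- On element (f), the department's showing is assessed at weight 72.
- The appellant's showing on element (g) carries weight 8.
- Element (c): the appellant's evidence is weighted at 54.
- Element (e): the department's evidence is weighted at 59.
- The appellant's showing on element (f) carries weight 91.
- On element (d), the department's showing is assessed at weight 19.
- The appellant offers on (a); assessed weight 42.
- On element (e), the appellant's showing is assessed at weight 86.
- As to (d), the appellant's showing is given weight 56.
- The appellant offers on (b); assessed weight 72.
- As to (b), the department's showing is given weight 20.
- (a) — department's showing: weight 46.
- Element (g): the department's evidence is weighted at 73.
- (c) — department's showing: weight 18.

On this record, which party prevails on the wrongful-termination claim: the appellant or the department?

— Issue I —
At Stage I.1 the appellant must meet the balance of probabilities (weight is at least 48): on (a) the weight is 42 (the department's 46 is given no effect), which does not reach 48, so (a) does not meet the standard.
  Stage I.1 not carried; the appellant fails its burden.
The department prevails on this issue.
— Issue II —
Stage II.1 — burden on appellant; standard: a more-likely-than-not showing (weight is at least 54).
    (c): 54 (department's 18 disregarded) ≥ 54 [met]
    (d): 56 (department's 19 disregarded) ≥ 54 [met]
  Stage II.1 carried; the burden remains with the appellant.
Stage II.2 — burden on appellant; standard: a clear and cogent showing (weight is at least 80).
    (e): 86 (department's 59 disregarded) ≥ 80 [met]
    (f): 91 (department's 72 disregarded) ≥ 80 [met]
  The appellant carries Stage II.2; the department now bears the burden.
Stage II.3 — burden on department; standard: a clear and cogent showing (weight is at least 80).
    (g): 73 (appellant's 8 disregarded) < 80 [not met]
  The department does not carry Stage II.3.
The analysis ends at Stage II.3; the appellant prevails on this issue.
Per-issue: Issue I → department; Issue II → appellant. The appellant must prevail on at least one issue; overall, the appellant prevails.

appellant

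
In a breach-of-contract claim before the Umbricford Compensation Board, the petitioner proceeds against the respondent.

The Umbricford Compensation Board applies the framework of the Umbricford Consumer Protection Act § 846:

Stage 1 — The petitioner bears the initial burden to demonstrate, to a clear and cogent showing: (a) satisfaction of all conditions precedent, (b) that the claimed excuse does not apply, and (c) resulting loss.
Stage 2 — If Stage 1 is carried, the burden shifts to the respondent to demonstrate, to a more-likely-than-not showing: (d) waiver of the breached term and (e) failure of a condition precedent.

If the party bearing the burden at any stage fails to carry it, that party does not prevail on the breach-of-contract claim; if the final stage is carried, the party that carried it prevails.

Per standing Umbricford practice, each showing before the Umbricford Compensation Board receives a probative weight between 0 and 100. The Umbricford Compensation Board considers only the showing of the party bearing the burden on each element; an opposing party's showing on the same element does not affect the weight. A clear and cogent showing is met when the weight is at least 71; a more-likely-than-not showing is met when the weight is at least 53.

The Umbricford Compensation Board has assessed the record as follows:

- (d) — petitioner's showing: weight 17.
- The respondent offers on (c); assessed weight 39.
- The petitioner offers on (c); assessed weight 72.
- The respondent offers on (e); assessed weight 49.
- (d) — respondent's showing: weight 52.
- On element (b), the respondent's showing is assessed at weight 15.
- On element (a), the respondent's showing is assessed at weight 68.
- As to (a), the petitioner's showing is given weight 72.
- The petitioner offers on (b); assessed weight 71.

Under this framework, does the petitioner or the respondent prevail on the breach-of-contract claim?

At Stage 1 the petitioner must meet a clear and cogent showing (weight is at least 71): on (a) the weight is 72 (the respondent's 68 is given no effect), which does reach 71, so (a) meets the standard; on (b) the weight is 71 (the respondent's 15 is given no effect), ≥ 71, so (b) meets the standard; on (c) the weight is 72 (the respondent's 39 is given no effect), which does reach 71, so (c) meets the standard.
  Stage 1 carried; the burden shifts to the respondent.
At Stage 2 the respondent must meet a more-likely-than-not showing (weight is at least 53): on (d) the weight is 52 (the petitioner's 17 is given no effect), < 53, so (d) does not meet the standard; on (e) the weight is 49, which does not reach 53, so (e) does not meet the standard.
  Not every element is met, so the respondent fails to carry Stage 2.
The petitioner prevails.

petitioner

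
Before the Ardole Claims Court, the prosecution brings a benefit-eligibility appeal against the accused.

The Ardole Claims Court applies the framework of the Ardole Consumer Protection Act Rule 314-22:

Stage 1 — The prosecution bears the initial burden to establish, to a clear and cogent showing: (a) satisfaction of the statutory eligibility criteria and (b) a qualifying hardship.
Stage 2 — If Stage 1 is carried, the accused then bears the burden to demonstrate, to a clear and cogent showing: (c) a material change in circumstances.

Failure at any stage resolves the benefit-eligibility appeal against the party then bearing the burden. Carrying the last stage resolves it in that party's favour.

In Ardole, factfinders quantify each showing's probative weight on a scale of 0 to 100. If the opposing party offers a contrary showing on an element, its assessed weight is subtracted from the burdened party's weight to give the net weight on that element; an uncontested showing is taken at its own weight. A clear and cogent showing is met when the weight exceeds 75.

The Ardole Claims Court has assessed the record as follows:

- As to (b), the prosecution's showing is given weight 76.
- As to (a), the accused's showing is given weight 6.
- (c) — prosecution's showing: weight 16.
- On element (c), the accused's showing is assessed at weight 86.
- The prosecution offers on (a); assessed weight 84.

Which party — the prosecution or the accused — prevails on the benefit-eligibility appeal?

prosecution

Stage 1 — burden on prosecution; standard: a clear and cogent showing (weight exceeds 75).
    (a): 84 − 6 = 78 > 75 [met]
    (b): 76 > 75 [met]
  All elements met. The burden passes to the accused.
Stage 2 — burden on accused; standard: a clear and cogent showing (weight exceeds 75).
    (c): 86 − 16 = 70 ≤ 75 [not met]
  Stage 2 not carried; the accused fails its burden.
The prosecution prevails.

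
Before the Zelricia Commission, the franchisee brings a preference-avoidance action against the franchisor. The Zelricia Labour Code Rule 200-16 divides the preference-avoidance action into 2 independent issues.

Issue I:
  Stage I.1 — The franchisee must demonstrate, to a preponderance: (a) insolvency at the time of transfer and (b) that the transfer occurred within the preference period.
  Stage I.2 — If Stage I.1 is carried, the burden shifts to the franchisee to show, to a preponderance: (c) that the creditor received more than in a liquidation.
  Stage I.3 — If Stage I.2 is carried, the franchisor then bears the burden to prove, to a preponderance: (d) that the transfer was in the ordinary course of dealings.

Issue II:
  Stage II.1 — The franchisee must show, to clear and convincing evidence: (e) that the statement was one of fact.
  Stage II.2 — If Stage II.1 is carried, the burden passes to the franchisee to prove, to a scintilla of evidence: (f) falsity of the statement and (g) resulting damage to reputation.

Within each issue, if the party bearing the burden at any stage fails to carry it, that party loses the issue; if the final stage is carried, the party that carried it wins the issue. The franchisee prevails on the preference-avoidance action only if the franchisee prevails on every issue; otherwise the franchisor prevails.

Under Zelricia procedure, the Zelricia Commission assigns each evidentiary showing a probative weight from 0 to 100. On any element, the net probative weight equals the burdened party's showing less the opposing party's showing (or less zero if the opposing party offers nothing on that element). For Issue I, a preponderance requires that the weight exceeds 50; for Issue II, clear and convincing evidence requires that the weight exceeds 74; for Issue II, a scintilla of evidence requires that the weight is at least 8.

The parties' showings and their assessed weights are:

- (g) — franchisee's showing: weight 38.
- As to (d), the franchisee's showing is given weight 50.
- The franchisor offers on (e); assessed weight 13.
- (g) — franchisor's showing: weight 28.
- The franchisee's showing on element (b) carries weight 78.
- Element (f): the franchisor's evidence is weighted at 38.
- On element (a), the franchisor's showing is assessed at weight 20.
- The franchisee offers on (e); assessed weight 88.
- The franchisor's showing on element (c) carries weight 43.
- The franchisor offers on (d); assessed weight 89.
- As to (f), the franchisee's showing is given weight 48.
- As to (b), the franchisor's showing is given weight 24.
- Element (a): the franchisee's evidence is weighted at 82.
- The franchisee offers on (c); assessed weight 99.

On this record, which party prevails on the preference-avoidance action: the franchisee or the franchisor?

— Issue I —
At Stage I.1 the franchisee must meet a preponderance (weight exceeds 50): on (a) the weight is 82 less the opposing 20 gives net 62, > 50, so (a) meets the standard; on (b) the weight is 78 less the opposing 24 gives net 54, which does exceed 50, so (b) meets the standard.
  All elements met. The franchisee retains the burden for Stage I.2.
At Stage I.2 the franchisee must meet a preponderance (weight exceeds 50): on (c) the weight is 99 less the opposing 43 gives net 56, > 50, so (c) meets the standard.
  Stage I.2 is satisfied; the onus moves to the franchisor.
At Stage I.3 the franchisor must meet a preponderance (weight exceeds 50): on (d) the weight is 89 less the opposing 50 gives net 39, ≤ 50, so (d) does not meet the standard.
  The franchisor does not carry Stage I.3.
So the franchisee prevails on this issue.
— Issue II —
Stage II.1 — burden on franchisee; standard: clear and convincing evidence (weight exceeds 74).
    (e): 88 − 13 = 75 > 74 [met]
  Stage II.1 carried; the burden remains with the franchisee.
Stage II.2 — burden on franchisee; standard: a scintilla of evidence (weight is at least 8).
    (f): 48 − 38 = 10 ≥ 8 [met]
    (g): 38 − 28 = 10 ≥ 8 [met]
  All elements met at the final stage.
All stages carried — the franchisee prevails on this issue.
Per-issue: Issue I → franchisee; Issue II → franchisee. The franchisee must prevail on every issue; overall, the franchisee prevails.

franchisee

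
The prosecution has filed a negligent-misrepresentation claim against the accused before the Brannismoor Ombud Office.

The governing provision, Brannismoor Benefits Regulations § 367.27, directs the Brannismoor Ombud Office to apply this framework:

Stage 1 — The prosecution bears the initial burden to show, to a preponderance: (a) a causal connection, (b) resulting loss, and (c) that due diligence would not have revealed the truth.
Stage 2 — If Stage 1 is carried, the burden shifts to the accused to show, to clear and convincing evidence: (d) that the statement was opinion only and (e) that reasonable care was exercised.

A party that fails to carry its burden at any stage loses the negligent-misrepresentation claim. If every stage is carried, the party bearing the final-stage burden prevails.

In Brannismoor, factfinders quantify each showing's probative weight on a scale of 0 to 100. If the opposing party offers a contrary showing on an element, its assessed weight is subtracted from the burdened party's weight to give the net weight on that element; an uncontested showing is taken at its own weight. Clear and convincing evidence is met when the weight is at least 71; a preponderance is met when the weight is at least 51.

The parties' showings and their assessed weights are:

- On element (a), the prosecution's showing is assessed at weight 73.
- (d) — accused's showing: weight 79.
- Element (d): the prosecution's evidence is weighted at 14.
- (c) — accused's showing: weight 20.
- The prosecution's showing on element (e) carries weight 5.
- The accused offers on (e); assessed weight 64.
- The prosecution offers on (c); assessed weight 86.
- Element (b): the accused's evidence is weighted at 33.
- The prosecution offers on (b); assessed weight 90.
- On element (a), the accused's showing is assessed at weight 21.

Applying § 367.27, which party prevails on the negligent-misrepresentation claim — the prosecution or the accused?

prosecution

At Stage 1 the prosecution must meet a preponderance (weight is at least 51): on (a) the weight is 73 less the opposing 21 gives net 52, which does reach 51, so (a) meets the standard; on (b) the weight is 90 less the opposing 33 gives net 57, ≥ 51, so (b) meets the standard; on (c) the weight is 86 less the opposing 20 gives net 66, ≥ 51, so (c) meets the standard.
  Stage 1 carried; the burden shifts to the accused.
At Stage 2 the accused must meet clear and convincing evidence (weight is at least 71): on (d) the weight is 79 less the opposing 14 gives net 65, which does not reach 71, so (d) does not meet the standard; on (e) the weight is 64 less the opposing 5 gives net 59, which does not reach 71, so (e) does not meet the standard.
  Not every element is met, so the accused fails to carry Stage 2.
The analysis ends at Stage 2; the prosecution prevails.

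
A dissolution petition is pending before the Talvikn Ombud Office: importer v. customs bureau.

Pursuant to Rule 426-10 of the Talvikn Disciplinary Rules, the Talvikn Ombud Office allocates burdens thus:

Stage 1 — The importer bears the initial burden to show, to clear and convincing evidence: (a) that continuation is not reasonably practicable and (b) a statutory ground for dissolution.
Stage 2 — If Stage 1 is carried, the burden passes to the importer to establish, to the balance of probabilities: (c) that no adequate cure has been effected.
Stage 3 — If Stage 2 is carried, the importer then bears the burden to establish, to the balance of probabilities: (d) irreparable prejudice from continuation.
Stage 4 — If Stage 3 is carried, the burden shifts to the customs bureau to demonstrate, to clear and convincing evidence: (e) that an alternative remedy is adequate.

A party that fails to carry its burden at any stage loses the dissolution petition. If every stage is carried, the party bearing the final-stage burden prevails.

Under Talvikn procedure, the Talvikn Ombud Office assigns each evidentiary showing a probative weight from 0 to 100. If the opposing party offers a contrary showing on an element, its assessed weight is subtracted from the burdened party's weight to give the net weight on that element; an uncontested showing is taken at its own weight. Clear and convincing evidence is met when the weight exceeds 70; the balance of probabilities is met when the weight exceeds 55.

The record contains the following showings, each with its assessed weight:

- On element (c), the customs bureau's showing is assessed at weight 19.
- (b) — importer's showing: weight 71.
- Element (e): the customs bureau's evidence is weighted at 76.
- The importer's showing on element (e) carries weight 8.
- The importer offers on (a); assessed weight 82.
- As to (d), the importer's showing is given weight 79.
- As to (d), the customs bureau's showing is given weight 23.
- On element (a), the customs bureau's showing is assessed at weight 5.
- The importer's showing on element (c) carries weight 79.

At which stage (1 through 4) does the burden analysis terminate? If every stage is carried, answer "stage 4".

stage 4

At Stage 1 the importer must meet clear and convincing evidence (weight exceeds 70): on (a) the weight is 82 less the opposing 5 gives net 77, which does exceed 70, so (a) meets the standard; on (b) the weight is 71, which does exceed 70, so (b) meets the standard.
  Stage 1 is satisfied; the importer continues to bear the burden.
At Stage 2 the importer must meet the balance of probabilities (weight exceeds 55): on (c) the weight is 79 less the opposing 19 gives net 60, which does exceed 55, so (c) meets the standard.
  All elements met. The importer retains the burden for Stage 3.
At Stage 3 the importer must meet the balance of probabilities (weight exceeds 55): on (d) the weight is 79 less the opposing 23 gives net 56, which does exceed 55, so (d) meets the standard.
  The importer carries Stage 3; the customs bureau now bears the burden.
At Stage 4 the customs bureau must meet clear and convincing evidence (weight exceeds 70): on (e) the weight is 76 less the opposing 8 gives net 68, which does not exceed 70, so (e) does not meet the standard.
  Not every element is met, so the customs bureau fails to carry Stage 4.
So the importer prevails.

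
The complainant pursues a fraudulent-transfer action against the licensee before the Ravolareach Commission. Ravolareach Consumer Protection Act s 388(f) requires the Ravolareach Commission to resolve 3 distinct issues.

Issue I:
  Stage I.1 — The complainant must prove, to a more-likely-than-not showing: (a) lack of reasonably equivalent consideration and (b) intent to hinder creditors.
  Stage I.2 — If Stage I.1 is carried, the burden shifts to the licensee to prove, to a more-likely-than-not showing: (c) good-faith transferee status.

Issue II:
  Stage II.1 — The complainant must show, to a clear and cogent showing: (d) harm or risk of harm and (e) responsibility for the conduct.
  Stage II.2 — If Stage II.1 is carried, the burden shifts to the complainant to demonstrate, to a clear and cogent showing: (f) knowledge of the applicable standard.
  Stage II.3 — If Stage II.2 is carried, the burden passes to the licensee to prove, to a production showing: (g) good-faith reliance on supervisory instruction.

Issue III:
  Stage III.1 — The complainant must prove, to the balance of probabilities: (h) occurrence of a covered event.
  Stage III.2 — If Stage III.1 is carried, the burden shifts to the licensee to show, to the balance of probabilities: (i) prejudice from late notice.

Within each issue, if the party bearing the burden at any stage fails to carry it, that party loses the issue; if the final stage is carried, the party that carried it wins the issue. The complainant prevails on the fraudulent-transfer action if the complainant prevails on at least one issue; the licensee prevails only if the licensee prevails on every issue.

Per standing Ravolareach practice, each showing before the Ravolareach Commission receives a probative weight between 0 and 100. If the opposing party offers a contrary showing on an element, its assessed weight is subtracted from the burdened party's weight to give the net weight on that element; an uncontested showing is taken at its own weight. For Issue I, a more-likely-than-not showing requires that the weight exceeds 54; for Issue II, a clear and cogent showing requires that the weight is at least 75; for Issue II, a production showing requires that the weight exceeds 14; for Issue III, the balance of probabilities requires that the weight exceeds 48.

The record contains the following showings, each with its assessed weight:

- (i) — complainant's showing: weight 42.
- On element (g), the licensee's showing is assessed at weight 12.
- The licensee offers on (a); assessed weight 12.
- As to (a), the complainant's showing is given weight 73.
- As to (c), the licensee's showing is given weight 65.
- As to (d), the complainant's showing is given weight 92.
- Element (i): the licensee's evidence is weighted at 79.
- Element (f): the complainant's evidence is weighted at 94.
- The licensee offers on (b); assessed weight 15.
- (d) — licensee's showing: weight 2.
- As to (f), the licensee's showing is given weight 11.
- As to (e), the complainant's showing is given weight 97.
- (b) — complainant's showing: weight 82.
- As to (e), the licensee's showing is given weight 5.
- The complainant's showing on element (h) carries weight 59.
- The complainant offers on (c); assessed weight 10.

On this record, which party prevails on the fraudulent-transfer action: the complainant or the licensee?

— Issue I —
Stage I.1 (complainant, a more-likely-than-not showing, weight exceeds 54): (a) net 73−12=61 > 54 — meets; (b) net 82−15=67 > 54 — meets.
  All elements met. The burden passes to the licensee.
Stage I.2 (licensee, a more-likely-than-not showing, weight exceeds 54): (c) net 65−10=55 > 54 — meets.
  All elements met at the final stage.
All stages carried — the licensee prevails on this issue.
— Issue II —
Stage II.1 — burden on complainant; standard: a clear and cogent showing (weight is at least 75).
    (d): 92 − 2 = 90 ≥ 75 [met]
    (e): 97 − 5 = 92 ≥ 75 [met]
  All elements met. The complainant retains the burden for Stage II.2.
Stage II.2 — burden on complainant; standard: a clear and cogent showing (weight is at least 75).
    (f): 94 − 11 = 83 ≥ 75 [met]
  Stage II.2 carried; the burden shifts to the licensee.
Stage II.3 — burden on licensee; standard: a production showing (weight exceeds 14).
    (g): 12 ≤ 14 [not met]
  Not every element is met, so the licensee fails to carry Stage II.3.
So the complainant prevails on this issue.
— Issue III —
At Stage III.1 the complainant must meet the balance of probabilities (weight exceeds 48): on (h) the weight is 59, > 48, so (h) meets the standard.
  Stage III.1 carried; the burden shifts to the licensee.
At Stage III.2 the licensee must meet the balance of probabilities (weight exceeds 48): on (i) the weight is 79 less the opposing 42 gives net 37, ≤ 48, so (i) does not meet the standard.
  Not every element is met, so the licensee fails to carry Stage III.2.
The analysis ends at Stage III.2; the complainant prevails on this issue.
Per-issue: Issue I → licensee; Issue II → complainant; Issue III → complainant. The complainant must prevail on at least one issue; overall, the complainant prevails.

complainant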